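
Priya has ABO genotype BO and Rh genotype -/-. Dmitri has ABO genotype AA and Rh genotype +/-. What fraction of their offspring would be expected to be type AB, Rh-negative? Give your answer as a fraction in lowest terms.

ABO cross BO × AA → offspring phenotypes: 1/2 A, 1/2 AB.
Rh cross -/- × +/- → 1/2 Rh+, 1/2 Rh-.
Independent loci: P(type AB, Rh-negative) = 1/2 × 1/2 = 1/4.

1/4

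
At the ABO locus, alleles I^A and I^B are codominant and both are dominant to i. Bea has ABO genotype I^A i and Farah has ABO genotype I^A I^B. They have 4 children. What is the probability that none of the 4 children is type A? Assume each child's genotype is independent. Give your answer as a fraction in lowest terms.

1/16

ABO cross I^A i × I^A I^B → 1/2 A, 1/4 B, 1/4 AB.
So P(type A) = 1/2 per child.
P(not type A) = 1/2 for one child; (1/2)^4 = 1/16.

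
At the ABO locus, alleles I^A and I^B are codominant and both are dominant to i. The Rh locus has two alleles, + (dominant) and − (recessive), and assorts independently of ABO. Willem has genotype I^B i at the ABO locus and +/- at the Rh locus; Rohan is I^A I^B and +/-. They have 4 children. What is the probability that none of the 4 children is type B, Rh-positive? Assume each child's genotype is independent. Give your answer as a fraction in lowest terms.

ABO cross I^B i × I^A I^B → 1/4 A, 1/2 B, 1/4 AB.
Rh cross +/- × +/- → 3/4 Rh+, 1/4 Rh-; so P(type B, Rh-positive) = 1/2 × 3/4 = 3/8 per child.
P(not type B, Rh-positive) = 5/8 for one child; (5/8)^4 = 625/4096.

625/4096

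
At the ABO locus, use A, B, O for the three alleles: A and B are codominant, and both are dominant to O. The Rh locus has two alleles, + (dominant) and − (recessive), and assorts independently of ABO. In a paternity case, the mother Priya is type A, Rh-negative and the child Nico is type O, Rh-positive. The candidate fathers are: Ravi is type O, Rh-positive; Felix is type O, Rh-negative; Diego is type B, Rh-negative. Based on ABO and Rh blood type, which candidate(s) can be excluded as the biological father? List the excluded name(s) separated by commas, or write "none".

Felix, Diego

A candidate is excluded only if no genotype consistent with his phenotype could produce a type O, Rh-positive child with a type A, Rh-negative mother.
Felix (type O, Rh-): no genotype consistent with that phenotype can produce a type-O Rh+ child with a type-A mother.
Diego (type B, Rh-): no genotype consistent with that phenotype can produce a type-O Rh+ child with a type-A mother.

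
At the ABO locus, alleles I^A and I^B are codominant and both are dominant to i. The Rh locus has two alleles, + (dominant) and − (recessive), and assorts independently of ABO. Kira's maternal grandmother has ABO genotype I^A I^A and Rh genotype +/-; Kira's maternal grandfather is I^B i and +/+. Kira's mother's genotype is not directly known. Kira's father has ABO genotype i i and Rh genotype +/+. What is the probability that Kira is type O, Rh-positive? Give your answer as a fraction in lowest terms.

Kira's mother's ABO genotype from I^A I^A × I^B i: 1/2 I^A I^B, 1/2 I^A i.
Crossing each possibility with the father i i and summing P(type O): 1/2·0 + 1/2·1/2 = 1/4.
Similarly for Rh via the mother's Rh distribution: P(Rh+) = 1.
Independent loci: 1/4 × 1 = 1/4.

1/4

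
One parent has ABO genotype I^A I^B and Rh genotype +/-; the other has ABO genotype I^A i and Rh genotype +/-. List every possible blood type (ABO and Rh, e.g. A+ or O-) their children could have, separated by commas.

Gametes from I^A I^B × I^A i give offspring ABO genotypes I^A I^A, I^A I^B, I^A i, I^B i, i.e. phenotypes A, B, AB.
Rh cross +/- × +/- → phenotypes Rh+, Rh-.
Combining independently: A+, A-, B+, B-, AB+, AB-.

A+, A-, B+, B-, AB+, AB-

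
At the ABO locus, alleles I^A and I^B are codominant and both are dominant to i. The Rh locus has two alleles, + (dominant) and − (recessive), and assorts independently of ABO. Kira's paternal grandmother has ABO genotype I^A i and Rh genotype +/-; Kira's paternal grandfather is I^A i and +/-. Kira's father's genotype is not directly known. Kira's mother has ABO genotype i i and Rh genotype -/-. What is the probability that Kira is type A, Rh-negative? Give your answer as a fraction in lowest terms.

Kira's father's ABO genotype from I^A i × I^A i: 1/4 I^A I^A, 1/2 I^A i, 1/4 i i.
Crossing each possibility with the mother i i and summing P(type A): 1/4·1 + 1/2·1/2 + 1/4·0 = 1/2.
Similarly for Rh via the father's Rh distribution: P(Rh-) = 1/2.
Independent loci: 1/2 × 1/2 = 1/4.

1/4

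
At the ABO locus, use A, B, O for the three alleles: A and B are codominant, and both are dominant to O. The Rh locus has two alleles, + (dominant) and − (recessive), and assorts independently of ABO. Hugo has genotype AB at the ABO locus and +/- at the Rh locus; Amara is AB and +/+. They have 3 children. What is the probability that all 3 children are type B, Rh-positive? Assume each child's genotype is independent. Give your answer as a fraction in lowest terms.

1/64

ABO cross AB × AB → 1/4 A, 1/4 B, 1/2 AB.
Rh cross +/- × +/+ → 1 Rh+; so P(type B, Rh-positive) = 1/4 × 1 = 1/4 per child.
All 3 independent: (1/4)^3 = 1/64.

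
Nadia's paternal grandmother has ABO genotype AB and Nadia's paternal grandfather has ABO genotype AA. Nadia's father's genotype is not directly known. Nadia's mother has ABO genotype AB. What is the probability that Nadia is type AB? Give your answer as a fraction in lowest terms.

1/2

Nadia's father's ABO genotype from AB × AA: 1/2 AA, 1/2 AB.
Crossing each possibility with the mother AB and summing P(type AB): 1/2·1/2 + 1/2·1/2 = 1/2.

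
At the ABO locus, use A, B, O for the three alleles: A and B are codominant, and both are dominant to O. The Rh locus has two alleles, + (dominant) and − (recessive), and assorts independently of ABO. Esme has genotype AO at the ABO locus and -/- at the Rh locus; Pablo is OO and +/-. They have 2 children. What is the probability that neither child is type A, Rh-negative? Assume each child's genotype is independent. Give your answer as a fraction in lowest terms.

9/16

ABO cross AO × OO → 1/2 O, 1/2 A.
Rh cross -/- × +/- → 1/2 Rh+, 1/2 Rh-; so P(type A, Rh-negative) = 1/2 × 1/2 = 1/4 per child.
P(not type A, Rh-negative) = 3/4 for one child; (3/4)^2 = 9/16.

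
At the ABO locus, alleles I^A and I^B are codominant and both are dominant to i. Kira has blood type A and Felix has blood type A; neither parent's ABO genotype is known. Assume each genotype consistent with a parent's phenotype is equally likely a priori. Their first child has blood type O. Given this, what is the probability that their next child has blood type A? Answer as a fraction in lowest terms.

Possible genotypes: Kira ∈ {I^A I^A, I^A i}; Felix ∈ {I^A I^A, I^A i}.
Weight each parental genotype pair by prior × P(type-O child):
  I^A i × I^A i: posterior weight 1; P(next child type A) = 3/4.
Weighted sum = 3/4.

3/4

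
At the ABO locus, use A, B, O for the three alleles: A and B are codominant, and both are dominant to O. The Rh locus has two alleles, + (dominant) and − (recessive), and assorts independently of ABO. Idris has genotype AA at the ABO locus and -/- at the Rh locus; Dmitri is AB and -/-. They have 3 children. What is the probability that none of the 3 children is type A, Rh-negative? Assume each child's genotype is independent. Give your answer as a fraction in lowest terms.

ABO cross AA × AB → 1/2 A, 1/2 AB.
Rh cross -/- × -/- → 1 Rh-; so P(type A, Rh-negative) = 1/2 × 1 = 1/2 per child.
P(not type A, Rh-negative) = 1/2 for one child; (1/2)^3 = 1/8.

1/8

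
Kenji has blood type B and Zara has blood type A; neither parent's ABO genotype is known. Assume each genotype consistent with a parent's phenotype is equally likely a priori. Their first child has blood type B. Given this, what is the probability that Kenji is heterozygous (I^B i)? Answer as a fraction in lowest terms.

1/3

Possible genotypes: Kenji ∈ {I^B I^B, I^B i}; Zara ∈ {I^A I^A, I^A i}.
Weight each parental genotype pair by prior × P(type-B child):
  I^B I^B × I^A i: posterior weight 2/3.
  I^B i × I^A i: posterior weight 1/3.
Sum the posterior weight over pairs where Kenji is I^B i: 1/3.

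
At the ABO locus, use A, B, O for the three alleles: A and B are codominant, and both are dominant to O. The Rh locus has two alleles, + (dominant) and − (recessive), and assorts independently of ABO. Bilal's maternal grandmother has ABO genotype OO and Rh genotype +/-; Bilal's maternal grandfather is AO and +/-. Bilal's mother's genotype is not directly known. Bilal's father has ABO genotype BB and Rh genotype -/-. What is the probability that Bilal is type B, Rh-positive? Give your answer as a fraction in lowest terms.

3/8

Bilal's mother's ABO genotype from OO × AO: 1/2 AO, 1/2 OO.
Crossing each possibility with the father BB and summing P(type B): 1/2·1/2 + 1/2·1 = 3/4.
Similarly for Rh via the mother's Rh distribution: P(Rh+) = 1/2.
Independent loci: 3/4 × 1/2 = 3/8.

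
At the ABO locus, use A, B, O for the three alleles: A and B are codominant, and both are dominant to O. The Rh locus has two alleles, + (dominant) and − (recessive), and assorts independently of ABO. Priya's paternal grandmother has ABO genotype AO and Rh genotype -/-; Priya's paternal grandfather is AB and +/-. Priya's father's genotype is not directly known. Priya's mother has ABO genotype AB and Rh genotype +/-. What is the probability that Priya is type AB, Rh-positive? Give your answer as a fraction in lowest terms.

Priya's father's ABO genotype from AO × AB: 1/4 AA, 1/4 AB, 1/4 AO, 1/4 BO.
Crossing each possibility with the mother AB and summing P(type AB): 1/4·1/2 + 1/4·1/2 + 1/4·1/4 + 1/4·1/4 = 3/8.
Similarly for Rh via the father's Rh distribution: P(Rh+) = 5/8.
Independent loci: 3/8 × 5/8 = 15/64.

15/64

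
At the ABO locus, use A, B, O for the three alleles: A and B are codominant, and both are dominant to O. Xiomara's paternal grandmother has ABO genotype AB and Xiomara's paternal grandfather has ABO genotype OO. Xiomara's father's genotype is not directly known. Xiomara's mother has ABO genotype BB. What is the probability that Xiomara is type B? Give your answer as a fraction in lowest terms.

3/4

Xiomara's father's ABO genotype from AB × OO: 1/2 AO, 1/2 BO.
Crossing each possibility with the mother BB and summing P(type B): 1/2·1/2 + 1/2·1 = 3/4.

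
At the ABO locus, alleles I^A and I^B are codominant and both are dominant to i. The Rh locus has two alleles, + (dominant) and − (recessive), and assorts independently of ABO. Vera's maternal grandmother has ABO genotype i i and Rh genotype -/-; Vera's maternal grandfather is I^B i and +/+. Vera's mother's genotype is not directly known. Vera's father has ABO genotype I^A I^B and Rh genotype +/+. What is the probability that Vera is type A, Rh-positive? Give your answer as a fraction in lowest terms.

Vera's mother's ABO genotype from i i × I^B i: 1/2 I^B i, 1/2 i i.
Crossing each possibility with the father I^A I^B and summing P(type A): 1/2·1/4 + 1/2·1/2 = 3/8.
Similarly for Rh via the mother's Rh distribution: P(Rh+) = 1.
Independent loci: 3/8 × 1 = 3/8.

3/8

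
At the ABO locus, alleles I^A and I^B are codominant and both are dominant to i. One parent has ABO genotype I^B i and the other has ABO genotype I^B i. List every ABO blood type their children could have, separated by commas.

O, B

Gametes from I^B i × I^B i give offspring ABO genotypes I^B I^B, I^B i, i i, i.e. phenotypes O, B.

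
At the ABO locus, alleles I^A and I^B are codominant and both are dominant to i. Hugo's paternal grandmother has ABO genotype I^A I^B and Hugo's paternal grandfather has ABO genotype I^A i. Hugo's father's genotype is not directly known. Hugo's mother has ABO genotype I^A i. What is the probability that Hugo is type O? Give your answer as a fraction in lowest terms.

1/8

Hugo's father's ABO genotype from I^A I^B × I^A i: 1/4 I^A I^A, 1/4 I^A I^B, 1/4 I^A i, 1/4 I^B i.
Crossing each possibility with the mother I^A i and summing P(type O): 1/4·0 + 1/4·0 + 1/4·1/4 + 1/4·1/4 = 1/8.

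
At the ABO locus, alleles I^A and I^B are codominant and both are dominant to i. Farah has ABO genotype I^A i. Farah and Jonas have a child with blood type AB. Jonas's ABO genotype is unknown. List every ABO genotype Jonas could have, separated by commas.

I^A I^B, I^B I^B, I^B i

For each candidate genotype of Jonas, check whether crossing it with I^A i can produce every observed child phenotype.
  I^A I^A → possible child types {A} ✗
  I^A I^B → possible child types {A, B, AB} ✓
  I^A i → possible child types {O, A} ✗
  I^B I^B → possible child types {B, AB} ✓
  I^B i → possible child types {O, A, B, AB} ✓
  i i → possible child types {O, A} ✗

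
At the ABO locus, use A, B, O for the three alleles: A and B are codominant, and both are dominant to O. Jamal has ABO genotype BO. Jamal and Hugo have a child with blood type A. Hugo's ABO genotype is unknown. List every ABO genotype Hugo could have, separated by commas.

AA, AB, AO

For each candidate genotype of Hugo, check whether crossing it with BO can produce every observed child phenotype.
  AA → possible child types {A, AB} ✓
  AB → possible child types {A, B, AB} ✓
  AO → possible child types {O, A, B, AB} ✓
  BB → possible child types {B} ✗
  BO → possible child types {O, B} ✗
  OO → possible child types {O, B} ✗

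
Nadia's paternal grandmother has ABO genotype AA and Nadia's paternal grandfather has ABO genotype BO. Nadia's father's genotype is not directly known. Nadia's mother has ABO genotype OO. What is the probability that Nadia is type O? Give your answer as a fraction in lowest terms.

Nadia's father's ABO genotype from AA × BO: 1/2 AB, 1/2 AO.
Crossing each possibility with the mother OO and summing P(type O): 1/2·0 + 1/2·1/2 = 1/4.

1/4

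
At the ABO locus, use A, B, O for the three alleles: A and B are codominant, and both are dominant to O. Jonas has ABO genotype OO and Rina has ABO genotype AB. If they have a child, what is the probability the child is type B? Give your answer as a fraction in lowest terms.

1/2

ABO cross OO × AB → offspring phenotypes: 1/2 A, 1/2 B.
So P(type B) = 1/2.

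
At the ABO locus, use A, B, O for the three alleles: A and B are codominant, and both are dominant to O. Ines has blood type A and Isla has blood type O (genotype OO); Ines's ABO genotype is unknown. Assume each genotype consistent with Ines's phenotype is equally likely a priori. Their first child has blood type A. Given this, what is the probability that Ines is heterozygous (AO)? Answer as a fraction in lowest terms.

1/3

Possible genotypes: Ines ∈ {AA, AO}; Isla ∈ {OO}.
Weight each parental genotype pair by prior × P(type-A child):
  AA × OO: posterior weight 2/3.
  AO × OO: posterior weight 1/3.
Sum the posterior weight over pairs where Ines is AO: 1/3.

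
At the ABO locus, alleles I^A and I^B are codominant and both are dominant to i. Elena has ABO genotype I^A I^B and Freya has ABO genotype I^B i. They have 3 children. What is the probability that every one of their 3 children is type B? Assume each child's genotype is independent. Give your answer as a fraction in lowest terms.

1/8

ABO cross I^A I^B × I^B i → 1/4 A, 1/2 B, 1/4 AB.
So P(type B) = 1/2 per child.
All 3 independent: (1/2)^3 = 1/8.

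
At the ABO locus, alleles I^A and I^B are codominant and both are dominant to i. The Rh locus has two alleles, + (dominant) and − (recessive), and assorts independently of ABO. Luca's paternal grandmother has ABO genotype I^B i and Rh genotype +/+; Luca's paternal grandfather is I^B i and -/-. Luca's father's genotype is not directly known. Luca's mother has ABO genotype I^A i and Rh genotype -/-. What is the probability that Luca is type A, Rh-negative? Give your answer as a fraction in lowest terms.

Luca's father's ABO genotype from I^B i × I^B i: 1/4 I^B I^B, 1/2 I^B i, 1/4 i i.
Crossing each possibility with the mother I^A i and summing P(type A): 1/4·0 + 1/2·1/4 + 1/4·1/2 = 1/4.
Similarly for Rh via the father's Rh distribution: P(Rh-) = 1/2.
Independent loci: 1/4 × 1/2 = 1/8.

1/8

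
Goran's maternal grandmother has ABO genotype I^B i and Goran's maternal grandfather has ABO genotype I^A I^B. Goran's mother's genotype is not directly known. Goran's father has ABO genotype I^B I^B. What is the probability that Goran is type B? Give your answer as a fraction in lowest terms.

Goran's mother's ABO genotype from I^B i × I^A I^B: 1/4 I^A I^B, 1/4 I^A i, 1/4 I^B I^B, 1/4 I^B i.
Crossing each possibility with the father I^B I^B and summing P(type B): 1/4·1/2 + 1/4·1/2 + 1/4·1 + 1/4·1 = 3/4.

3/4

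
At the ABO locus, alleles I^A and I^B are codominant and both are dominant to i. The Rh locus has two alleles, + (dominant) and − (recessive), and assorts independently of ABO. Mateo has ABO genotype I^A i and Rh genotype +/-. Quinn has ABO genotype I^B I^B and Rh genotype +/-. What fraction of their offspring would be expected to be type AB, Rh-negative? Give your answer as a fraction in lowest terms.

ABO cross I^A i × I^B I^B → offspring phenotypes: 1/2 B, 1/2 AB.
Rh cross +/- × +/- → 3/4 Rh+, 1/4 Rh-.
Independent loci: P(type AB, Rh-negative) = 1/2 × 1/4 = 1/8.

1/8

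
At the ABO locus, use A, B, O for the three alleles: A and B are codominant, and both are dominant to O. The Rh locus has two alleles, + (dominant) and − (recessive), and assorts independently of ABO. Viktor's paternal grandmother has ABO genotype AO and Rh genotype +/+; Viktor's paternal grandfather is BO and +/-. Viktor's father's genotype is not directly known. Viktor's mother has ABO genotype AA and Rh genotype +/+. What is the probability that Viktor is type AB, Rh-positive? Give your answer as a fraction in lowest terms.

1/4

Viktor's father's ABO genotype from AO × BO: 1/4 AB, 1/4 AO, 1/4 BO, 1/4 OO.
Crossing each possibility with the mother AA and summing P(type AB): 1/4·1/2 + 1/4·0 + 1/4·1/2 + 1/4·0 = 1/4.
Similarly for Rh via the father's Rh distribution: P(Rh+) = 1.
Independent loci: 1/4 × 1 = 1/4.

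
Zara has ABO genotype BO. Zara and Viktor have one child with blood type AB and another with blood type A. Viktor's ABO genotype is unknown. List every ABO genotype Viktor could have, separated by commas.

AA, AB, AO

For each candidate genotype of Viktor, check whether crossing it with BO can produce every observed child phenotype.
  AA → possible child types {A, AB} ✓
  AB → possible child types {A, B, AB} ✓
  AO → possible child types {O, A, B, AB} ✓
  BB → possible child types {B} ✗
  BO → possible child types {O, B} ✗
  OO → possible child types {O, B} ✗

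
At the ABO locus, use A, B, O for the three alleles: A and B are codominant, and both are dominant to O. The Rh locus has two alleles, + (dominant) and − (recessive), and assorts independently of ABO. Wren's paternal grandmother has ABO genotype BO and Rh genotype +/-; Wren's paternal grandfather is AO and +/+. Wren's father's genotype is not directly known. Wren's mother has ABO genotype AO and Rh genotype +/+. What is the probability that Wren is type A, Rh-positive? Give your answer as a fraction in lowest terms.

1/2

Wren's father's ABO genotype from BO × AO: 1/4 AB, 1/4 AO, 1/4 BO, 1/4 OO.
Crossing each possibility with the mother AO and summing P(type A): 1/4·1/2 + 1/4·3/4 + 1/4·1/4 + 1/4·1/2 = 1/2.
Similarly for Rh via the father's Rh distribution: P(Rh+) = 1.
Independent loci: 1/2 × 1 = 1/2.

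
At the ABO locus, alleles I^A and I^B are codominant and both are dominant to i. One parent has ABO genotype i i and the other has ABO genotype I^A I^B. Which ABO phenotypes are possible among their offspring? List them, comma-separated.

Gametes from i i × I^A I^B give offspring ABO genotypes I^A i, I^B i, i.e. phenotypes A, B.

A, B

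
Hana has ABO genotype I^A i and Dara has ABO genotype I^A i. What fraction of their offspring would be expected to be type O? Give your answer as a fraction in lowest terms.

ABO cross I^A i × I^A i → offspring phenotypes: 1/4 O, 3/4 A.
So P(type O) = 1/4.

1/4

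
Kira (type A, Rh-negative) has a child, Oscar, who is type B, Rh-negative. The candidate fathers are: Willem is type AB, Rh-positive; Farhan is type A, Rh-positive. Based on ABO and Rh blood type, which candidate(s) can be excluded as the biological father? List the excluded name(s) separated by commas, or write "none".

Farhan

A candidate is excluded only if no genotype consistent with his phenotype could produce a type B, Rh-negative child with a type A, Rh-negative mother.
Farhan (type A, Rh+): no genotype consistent with that phenotype can produce a type-B Rh- child with a type-A mother.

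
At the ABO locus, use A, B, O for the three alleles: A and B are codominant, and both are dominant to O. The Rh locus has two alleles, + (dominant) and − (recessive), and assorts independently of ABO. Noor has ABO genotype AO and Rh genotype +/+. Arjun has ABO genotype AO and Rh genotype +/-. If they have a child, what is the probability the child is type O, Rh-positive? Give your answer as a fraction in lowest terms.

1/4

ABO cross AO × AO → offspring phenotypes: 1/4 O, 3/4 A.
Rh cross +/+ × +/- → 1 Rh+.
Independent loci: P(type O, Rh-positive) = 1/4 × 1 = 1/4.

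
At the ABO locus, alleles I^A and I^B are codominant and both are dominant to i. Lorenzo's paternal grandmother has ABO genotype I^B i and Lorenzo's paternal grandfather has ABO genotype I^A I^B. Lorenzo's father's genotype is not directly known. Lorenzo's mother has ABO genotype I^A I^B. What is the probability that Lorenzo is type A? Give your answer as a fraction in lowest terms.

Lorenzo's father's ABO genotype from I^B i × I^A I^B: 1/4 I^A I^B, 1/4 I^A i, 1/4 I^B I^B, 1/4 I^B i.
Crossing each possibility with the mother I^A I^B and summing P(type A): 1/4·1/4 + 1/4·1/2 + 1/4·0 + 1/4·1/4 = 1/4.

1/4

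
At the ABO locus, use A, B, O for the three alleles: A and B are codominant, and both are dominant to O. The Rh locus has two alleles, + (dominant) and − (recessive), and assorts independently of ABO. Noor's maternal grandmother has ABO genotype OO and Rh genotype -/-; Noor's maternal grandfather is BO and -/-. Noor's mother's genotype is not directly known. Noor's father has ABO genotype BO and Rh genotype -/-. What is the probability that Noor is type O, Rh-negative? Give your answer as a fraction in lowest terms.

3/8

Noor's mother's ABO genotype from OO × BO: 1/2 BO, 1/2 OO.
Crossing each possibility with the father BO and summing P(type O): 1/2·1/4 + 1/2·1/2 = 3/8.
Similarly for Rh via the mother's Rh distribution: P(Rh-) = 1.
Independent loci: 3/8 × 1 = 3/8.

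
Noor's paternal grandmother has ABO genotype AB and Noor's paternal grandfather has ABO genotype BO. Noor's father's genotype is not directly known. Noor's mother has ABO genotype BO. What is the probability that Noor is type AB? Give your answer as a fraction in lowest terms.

1/8

Noor's father's ABO genotype from AB × BO: 1/4 AB, 1/4 AO, 1/4 BB, 1/4 BO.
Crossing each possibility with the mother BO and summing P(type AB): 1/4·1/4 + 1/4·1/4 + 1/4·0 + 1/4·0 = 1/8.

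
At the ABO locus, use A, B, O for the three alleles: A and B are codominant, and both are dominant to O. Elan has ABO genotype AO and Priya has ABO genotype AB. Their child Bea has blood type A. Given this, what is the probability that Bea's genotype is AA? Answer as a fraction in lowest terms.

Cross AO × AB → 1/4 AA, 1/4 AB, 1/4 AO, 1/4 BO.
Type-A genotypes among offspring: AA (1/4), AO (1/4); total 1/2.
P(AA | type A) = (1/4) / (1/2) = 1/2.

1/2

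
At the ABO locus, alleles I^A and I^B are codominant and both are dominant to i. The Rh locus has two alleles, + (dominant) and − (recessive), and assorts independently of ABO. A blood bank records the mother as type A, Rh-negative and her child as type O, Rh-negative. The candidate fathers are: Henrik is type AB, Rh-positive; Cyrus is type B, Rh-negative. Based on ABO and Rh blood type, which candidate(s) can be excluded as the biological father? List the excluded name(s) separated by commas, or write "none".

Henrik

A candidate is excluded only if no genotype consistent with his phenotype could produce a type O, Rh-negative child with a type A, Rh-negative mother.
Henrik (type AB, Rh+): no genotype consistent with that phenotype can produce a type-O Rh- child with a type-A mother.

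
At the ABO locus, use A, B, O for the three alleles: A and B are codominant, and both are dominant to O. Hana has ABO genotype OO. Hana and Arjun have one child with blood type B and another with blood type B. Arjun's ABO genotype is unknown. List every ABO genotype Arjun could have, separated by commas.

For each candidate genotype of Arjun, check whether crossing it with OO can produce every observed child phenotype.
  AA → possible child types {A} ✗
  AB → possible child types {A, B} ✓
  AO → possible child types {O, A} ✗
  BB → possible child types {B} ✓
  BO → possible child types {O, B} ✓
  OO → possible child types {O} ✗

AB, BB, BO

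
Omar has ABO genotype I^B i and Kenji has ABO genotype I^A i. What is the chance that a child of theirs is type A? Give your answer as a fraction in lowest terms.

1/4

ABO cross I^B i × I^A i → offspring phenotypes: 1/4 O, 1/4 A, 1/4 B, 1/4 AB.
So P(type A) = 1/4.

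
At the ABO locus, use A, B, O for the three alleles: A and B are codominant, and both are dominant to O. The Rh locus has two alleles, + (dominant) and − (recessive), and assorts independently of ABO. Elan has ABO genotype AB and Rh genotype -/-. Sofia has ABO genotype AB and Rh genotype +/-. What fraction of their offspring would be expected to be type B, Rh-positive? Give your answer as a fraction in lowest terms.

1/8

ABO cross AB × AB → offspring phenotypes: 1/4 A, 1/4 B, 1/2 AB.
Rh cross -/- × +/- → 1/2 Rh+, 1/2 Rh-.
Independent loci: P(type B, Rh-positive) = 1/4 × 1/2 = 1/8.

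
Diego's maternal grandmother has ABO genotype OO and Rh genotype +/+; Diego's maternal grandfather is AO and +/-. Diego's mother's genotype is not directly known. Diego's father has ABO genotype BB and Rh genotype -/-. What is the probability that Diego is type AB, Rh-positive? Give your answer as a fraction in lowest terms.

3/16

Diego's mother's ABO genotype from OO × AO: 1/2 AO, 1/2 OO.
Crossing each possibility with the father BB and summing P(type AB): 1/2·1/2 + 1/2·0 = 1/4.
Similarly for Rh via the mother's Rh distribution: P(Rh+) = 3/4.
Independent loci: 1/4 × 3/4 = 3/16.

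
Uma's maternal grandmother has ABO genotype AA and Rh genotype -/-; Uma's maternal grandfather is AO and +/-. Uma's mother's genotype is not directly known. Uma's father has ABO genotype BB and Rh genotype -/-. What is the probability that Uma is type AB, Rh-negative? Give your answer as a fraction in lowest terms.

9/16

Uma's mother's ABO genotype from AA × AO: 1/2 AA, 1/2 AO.
Crossing each possibility with the father BB and summing P(type AB): 1/2·1 + 1/2·1/2 = 3/4.
Similarly for Rh via the mother's Rh distribution: P(Rh-) = 3/4.
Independent loci: 3/4 × 3/4 = 9/16.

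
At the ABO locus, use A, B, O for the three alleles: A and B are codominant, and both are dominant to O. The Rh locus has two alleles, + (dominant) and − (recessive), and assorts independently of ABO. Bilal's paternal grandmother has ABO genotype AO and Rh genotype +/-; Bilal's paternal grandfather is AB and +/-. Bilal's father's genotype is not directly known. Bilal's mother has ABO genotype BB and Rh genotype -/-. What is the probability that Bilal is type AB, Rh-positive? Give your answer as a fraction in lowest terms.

1/4

Bilal's father's ABO genotype from AO × AB: 1/4 AA, 1/4 AB, 1/4 AO, 1/4 BO.
Crossing each possibility with the mother BB and summing P(type AB): 1/4·1 + 1/4·1/2 + 1/4·1/2 + 1/4·0 = 1/2.
Similarly for Rh via the father's Rh distribution: P(Rh+) = 1/2.
Independent loci: 1/2 × 1/2 = 1/4.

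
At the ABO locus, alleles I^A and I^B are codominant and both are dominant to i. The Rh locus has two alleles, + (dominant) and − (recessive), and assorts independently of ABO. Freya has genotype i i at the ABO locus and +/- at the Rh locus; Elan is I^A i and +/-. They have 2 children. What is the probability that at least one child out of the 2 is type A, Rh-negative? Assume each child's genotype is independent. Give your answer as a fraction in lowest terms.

15/64

ABO cross i i × I^A i → 1/2 O, 1/2 A.
Rh cross +/- × +/- → 3/4 Rh+, 1/4 Rh-; so P(type A, Rh-negative) = 1/2 × 1/4 = 1/8 per child.
P(none) = (7/8)^2 = 49/64; P(at least one) = 1 − 49/64 = 15/64.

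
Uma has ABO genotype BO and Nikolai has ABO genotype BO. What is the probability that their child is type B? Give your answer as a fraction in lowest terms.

ABO cross BO × BO → offspring phenotypes: 1/4 O, 3/4 B.
So P(type B) = 3/4.

3/4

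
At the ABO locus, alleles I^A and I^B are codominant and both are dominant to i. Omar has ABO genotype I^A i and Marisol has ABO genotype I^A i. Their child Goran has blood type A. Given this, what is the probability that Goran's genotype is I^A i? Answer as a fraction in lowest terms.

Cross I^A i × I^A i → 1/4 I^A I^A, 1/2 I^A i, 1/4 i i.
Type-A genotypes among offspring: I^A I^A (1/4), I^A i (1/2); total 3/4.
P(I^A i | type A) = (1/2) / (3/4) = 2/3.

2/3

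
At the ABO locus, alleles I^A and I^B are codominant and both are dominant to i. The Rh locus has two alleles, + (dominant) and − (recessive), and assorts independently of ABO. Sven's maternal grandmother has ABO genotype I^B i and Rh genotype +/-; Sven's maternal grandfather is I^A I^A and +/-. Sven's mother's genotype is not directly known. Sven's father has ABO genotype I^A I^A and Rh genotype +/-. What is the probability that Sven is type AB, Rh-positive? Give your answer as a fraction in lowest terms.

3/16

Sven's mother's ABO genotype from I^B i × I^A I^A: 1/2 I^A I^B, 1/2 I^A i.
Crossing each possibility with the father I^A I^A and summing P(type AB): 1/2·1/2 + 1/2·0 = 1/4.
Similarly for Rh via the mother's Rh distribution: P(Rh+) = 3/4.
Independent loci: 1/4 × 3/4 = 3/16.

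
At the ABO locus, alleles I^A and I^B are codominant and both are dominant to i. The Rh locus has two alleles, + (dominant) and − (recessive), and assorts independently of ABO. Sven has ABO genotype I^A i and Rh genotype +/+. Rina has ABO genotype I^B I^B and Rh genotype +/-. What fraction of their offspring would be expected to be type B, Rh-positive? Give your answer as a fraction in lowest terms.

ABO cross I^A i × I^B I^B → offspring phenotypes: 1/2 B, 1/2 AB.
Rh cross +/+ × +/- → 1 Rh+.
Independent loci: P(type B, Rh-positive) = 1/2 × 1 = 1/2.

1/2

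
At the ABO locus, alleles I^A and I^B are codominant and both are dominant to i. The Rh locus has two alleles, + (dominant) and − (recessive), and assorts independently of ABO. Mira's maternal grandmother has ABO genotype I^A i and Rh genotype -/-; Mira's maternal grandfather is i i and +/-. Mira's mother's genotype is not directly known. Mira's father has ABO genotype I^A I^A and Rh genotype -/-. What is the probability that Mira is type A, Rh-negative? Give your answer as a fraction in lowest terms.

3/4

Mira's mother's ABO genotype from I^A i × i i: 1/2 I^A i, 1/2 i i.
Crossing each possibility with the father I^A I^A and summing P(type A): 1/2·1 + 1/2·1 = 1.
Similarly for Rh via the mother's Rh distribution: P(Rh-) = 3/4.
Independent loci: 1 × 3/4 = 3/4.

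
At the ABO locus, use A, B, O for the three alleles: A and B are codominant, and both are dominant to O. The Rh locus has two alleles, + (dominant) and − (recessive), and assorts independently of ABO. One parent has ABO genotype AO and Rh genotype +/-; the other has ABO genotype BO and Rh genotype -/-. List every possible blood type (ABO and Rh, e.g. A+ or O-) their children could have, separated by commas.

O+, O-, A+, A-, B+, B-, AB+, AB-

Gametes from AO × BO give offspring ABO genotypes AB, AO, BO, OO, i.e. phenotypes O, A, B, AB.
Rh cross +/- × -/- → phenotypes Rh+, Rh-.
Combining independently: O+, O-, A+, A-, B+, B-, AB+, AB-.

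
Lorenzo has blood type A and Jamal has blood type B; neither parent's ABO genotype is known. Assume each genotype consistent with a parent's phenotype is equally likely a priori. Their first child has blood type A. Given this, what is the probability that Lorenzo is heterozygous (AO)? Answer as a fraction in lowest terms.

1/3

Possible genotypes: Lorenzo ∈ {AA, AO}; Jamal ∈ {BB, BO}.
Weight each parental genotype pair by prior × P(type-A child):
  AA × BO: posterior weight 2/3.
  AO × BO: posterior weight 1/3.
Sum the posterior weight over pairs where Lorenzo is AO: 1/3.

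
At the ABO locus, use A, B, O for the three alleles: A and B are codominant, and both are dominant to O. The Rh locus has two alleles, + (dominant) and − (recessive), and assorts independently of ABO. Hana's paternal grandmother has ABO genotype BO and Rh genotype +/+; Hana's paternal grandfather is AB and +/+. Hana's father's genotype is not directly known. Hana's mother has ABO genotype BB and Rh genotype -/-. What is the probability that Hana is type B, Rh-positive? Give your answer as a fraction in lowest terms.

Hana's father's ABO genotype from BO × AB: 1/4 AB, 1/4 AO, 1/4 BB, 1/4 BO.
Crossing each possibility with the mother BB and summing P(type B): 1/4·1/2 + 1/4·1/2 + 1/4·1 + 1/4·1 = 3/4.
Similarly for Rh via the father's Rh distribution: P(Rh+) = 1.
Independent loci: 3/4 × 1 = 3/4.

3/4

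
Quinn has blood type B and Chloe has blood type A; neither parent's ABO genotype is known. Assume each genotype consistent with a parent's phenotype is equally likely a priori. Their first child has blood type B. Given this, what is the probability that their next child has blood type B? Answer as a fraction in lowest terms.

Possible genotypes: Quinn ∈ {BB, BO}; Chloe ∈ {AA, AO}.
Weight each parental genotype pair by prior × P(type-B child):
  BB × AO: posterior weight 2/3; P(next child type B) = 1/2.
  BO × AO: posterior weight 1/3; P(next child type B) = 1/4.
Weighted sum = 5/12.

5/12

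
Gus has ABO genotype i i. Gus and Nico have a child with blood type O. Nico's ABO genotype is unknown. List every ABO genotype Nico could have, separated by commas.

For each candidate genotype of Nico, check whether crossing it with i i can produce every observed child phenotype.
  I^A I^A → possible child types {A} ✗
  I^A I^B → possible child types {A, B} ✗
  I^A i → possible child types {O, A} ✓
  I^B I^B → possible child types {B} ✗
  I^B i → possible child types {O, B} ✓
  i i → possible child types {O} ✓

I^A i, I^B i, i i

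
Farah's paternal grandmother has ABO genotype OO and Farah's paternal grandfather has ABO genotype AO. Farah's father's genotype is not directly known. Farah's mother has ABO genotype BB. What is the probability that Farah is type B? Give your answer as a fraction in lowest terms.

3/4

Farah's father's ABO genotype from OO × AO: 1/2 AO, 1/2 OO.
Crossing each possibility with the mother BB and summing P(type B): 1/2·1/2 + 1/2·1 = 3/4.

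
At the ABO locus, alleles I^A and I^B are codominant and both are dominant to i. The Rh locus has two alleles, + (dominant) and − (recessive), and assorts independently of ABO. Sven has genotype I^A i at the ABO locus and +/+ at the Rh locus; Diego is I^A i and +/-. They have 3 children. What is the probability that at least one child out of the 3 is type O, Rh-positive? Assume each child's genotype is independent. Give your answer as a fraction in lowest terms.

ABO cross I^A i × I^A i → 1/4 O, 3/4 A.
Rh cross +/+ × +/- → 1 Rh+; so P(type O, Rh-positive) = 1/4 × 1 = 1/4 per child.
P(none) = (3/4)^3 = 27/64; P(at least one) = 1 − 27/64 = 37/64.

37/64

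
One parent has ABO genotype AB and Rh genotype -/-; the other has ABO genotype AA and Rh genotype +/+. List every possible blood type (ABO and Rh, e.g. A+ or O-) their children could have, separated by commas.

A+, AB+

Gametes from AB × AA give offspring ABO genotypes AA, AB, i.e. phenotypes A, AB.
Rh cross -/- × +/+ → phenotypes Rh+.
Combining independently: A+, AB+.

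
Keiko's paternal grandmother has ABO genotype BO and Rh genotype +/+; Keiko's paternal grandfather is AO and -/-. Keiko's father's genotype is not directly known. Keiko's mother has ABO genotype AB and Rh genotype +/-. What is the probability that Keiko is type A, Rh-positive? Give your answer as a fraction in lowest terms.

9/32

Keiko's father's ABO genotype from BO × AO: 1/4 AB, 1/4 AO, 1/4 BO, 1/4 OO.
Crossing each possibility with the mother AB and summing P(type A): 1/4·1/4 + 1/4·1/2 + 1/4·1/4 + 1/4·1/2 = 3/8.
Similarly for Rh via the father's Rh distribution: P(Rh+) = 3/4.
Independent loci: 3/8 × 3/4 = 9/32.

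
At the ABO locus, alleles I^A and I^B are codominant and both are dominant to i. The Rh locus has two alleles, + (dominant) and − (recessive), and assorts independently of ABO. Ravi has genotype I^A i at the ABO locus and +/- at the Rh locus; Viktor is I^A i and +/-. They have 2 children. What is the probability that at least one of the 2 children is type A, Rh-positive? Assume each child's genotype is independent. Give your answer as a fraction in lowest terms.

ABO cross I^A i × I^A i → 1/4 O, 3/4 A.
Rh cross +/- × +/- → 3/4 Rh+, 1/4 Rh-; so P(type A, Rh-positive) = 3/4 × 3/4 = 9/16 per child.
P(none) = (7/16)^2 = 49/256; P(at least one) = 1 − 49/256 = 207/256.

207/256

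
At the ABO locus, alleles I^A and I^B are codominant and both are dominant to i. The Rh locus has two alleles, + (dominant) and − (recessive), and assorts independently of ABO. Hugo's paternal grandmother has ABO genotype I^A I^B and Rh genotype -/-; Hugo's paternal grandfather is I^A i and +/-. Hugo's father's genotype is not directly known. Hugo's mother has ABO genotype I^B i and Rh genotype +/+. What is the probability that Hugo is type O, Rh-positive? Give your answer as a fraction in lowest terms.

Hugo's father's ABO genotype from I^A I^B × I^A i: 1/4 I^A I^A, 1/4 I^A I^B, 1/4 I^A i, 1/4 I^B i.
Crossing each possibility with the mother I^B i and summing P(type O): 1/4·0 + 1/4·0 + 1/4·1/4 + 1/4·1/4 = 1/8.
Similarly for Rh via the father's Rh distribution: P(Rh+) = 1.
Independent loci: 1/8 × 1 = 1/8.

1/8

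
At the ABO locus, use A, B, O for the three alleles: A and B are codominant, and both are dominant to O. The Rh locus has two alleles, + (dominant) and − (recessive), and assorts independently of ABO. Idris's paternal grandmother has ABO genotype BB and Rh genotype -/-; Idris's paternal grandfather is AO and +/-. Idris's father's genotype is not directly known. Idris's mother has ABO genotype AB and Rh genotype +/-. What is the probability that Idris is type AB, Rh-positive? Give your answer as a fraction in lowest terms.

Idris's father's ABO genotype from BB × AO: 1/2 AB, 1/2 BO.
Crossing each possibility with the mother AB and summing P(type AB): 1/2·1/2 + 1/2·1/4 = 3/8.
Similarly for Rh via the father's Rh distribution: P(Rh+) = 5/8.
Independent loci: 3/8 × 5/8 = 15/64.

15/64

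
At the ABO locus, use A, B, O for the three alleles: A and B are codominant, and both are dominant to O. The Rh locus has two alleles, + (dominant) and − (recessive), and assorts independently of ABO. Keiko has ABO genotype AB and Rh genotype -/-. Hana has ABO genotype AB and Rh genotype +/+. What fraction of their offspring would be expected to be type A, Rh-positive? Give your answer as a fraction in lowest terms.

ABO cross AB × AB → offspring phenotypes: 1/4 A, 1/4 B, 1/2 AB.
Rh cross -/- × +/+ → 1 Rh+.
Independent loci: P(type A, Rh-positive) = 1/4 × 1 = 1/4.

1/4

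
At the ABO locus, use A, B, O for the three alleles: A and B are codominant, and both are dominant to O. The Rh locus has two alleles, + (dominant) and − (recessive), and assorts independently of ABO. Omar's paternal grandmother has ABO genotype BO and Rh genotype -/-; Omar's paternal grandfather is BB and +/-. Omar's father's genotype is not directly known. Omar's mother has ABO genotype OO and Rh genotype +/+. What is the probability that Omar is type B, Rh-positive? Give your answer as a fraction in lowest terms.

Omar's father's ABO genotype from BO × BB: 1/2 BB, 1/2 BO.
Crossing each possibility with the mother OO and summing P(type B): 1/2·1 + 1/2·1/2 = 3/4.
Similarly for Rh via the father's Rh distribution: P(Rh+) = 1.
Independent loci: 3/4 × 1 = 3/4.

3/4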